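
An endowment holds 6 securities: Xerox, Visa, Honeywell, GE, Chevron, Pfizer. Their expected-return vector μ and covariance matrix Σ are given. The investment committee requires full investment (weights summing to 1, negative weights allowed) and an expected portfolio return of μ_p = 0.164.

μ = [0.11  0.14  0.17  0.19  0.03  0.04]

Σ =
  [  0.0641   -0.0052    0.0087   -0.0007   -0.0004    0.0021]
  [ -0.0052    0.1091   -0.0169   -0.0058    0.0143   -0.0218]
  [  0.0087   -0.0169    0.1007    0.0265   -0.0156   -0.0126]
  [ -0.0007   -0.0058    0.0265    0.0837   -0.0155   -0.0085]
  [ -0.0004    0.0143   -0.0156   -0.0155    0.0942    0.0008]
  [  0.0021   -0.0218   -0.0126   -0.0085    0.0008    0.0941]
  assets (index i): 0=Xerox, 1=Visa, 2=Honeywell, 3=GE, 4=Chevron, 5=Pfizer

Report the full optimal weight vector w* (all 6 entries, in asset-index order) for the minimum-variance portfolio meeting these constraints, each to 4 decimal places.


g=Σ⁻¹μ = [1.6466  1.8754  1.5422  2.1683  0.6426  1.2197]
h=Σ⁻¹𝟙 = [14.8760  13.9437  11.4254  13.3798  12.5186  16.1574]
a=μᵀg=1.185902  b=𝟙ᵀg=9.094810  c=𝟙ᵀh=82.300847  D=ac−b²=14.885166
λ₁=(c·0.164−b)/D = (82.300847·0.164−9.094810)/14.885166 = 0.295766
λ₂=(a−b·0.164)/D = (1.185902−9.094810·0.164)/14.885166 = -0.020534
w* = 0.295766·g + -0.020534·h:
  w_0 = 0.295766·1.6466 + -0.020534·14.8760 = 0.1816  (Xerox)
  w_1 = 0.295766·1.8754 + -0.020534·13.9437 = 0.2684  (Visa)
  w_2 = 0.295766·1.5422 + -0.020534·11.4254 = 0.2215  (Honeywell)
  w_3 = 0.295766·2.1683 + -0.020534·13.3798 = 0.3666  (GE)
  w_4 = 0.295766·0.6426 + -0.020534·12.5186 = -0.0670  (Chevron)
  w_5 = 0.295766·1.2197 + -0.020534·16.1574 = 0.0290  (Pfizer)
Σw_i=1.0000  μᵀw=0.1640
σ²=wᵀΣw=λ₁·μ_p+λ₂ = 0.295766·0.164 + -0.020534 = 0.027972 ≈ 0.0280

0.1816  0.2684  0.2215  0.3666  -0.0670  0.0290


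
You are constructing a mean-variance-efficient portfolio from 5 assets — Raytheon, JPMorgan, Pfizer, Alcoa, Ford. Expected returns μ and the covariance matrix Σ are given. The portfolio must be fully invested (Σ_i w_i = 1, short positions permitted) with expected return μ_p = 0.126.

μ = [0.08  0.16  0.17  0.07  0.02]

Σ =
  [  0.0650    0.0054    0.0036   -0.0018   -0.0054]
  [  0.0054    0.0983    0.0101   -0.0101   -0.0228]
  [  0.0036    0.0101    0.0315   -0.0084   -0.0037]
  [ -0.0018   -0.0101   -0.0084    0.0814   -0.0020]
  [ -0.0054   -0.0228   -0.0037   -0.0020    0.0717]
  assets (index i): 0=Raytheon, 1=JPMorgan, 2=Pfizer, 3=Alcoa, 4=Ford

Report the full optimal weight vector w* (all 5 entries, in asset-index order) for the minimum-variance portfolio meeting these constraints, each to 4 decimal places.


x=Σ⁻¹μ = [0.9513  1.4541  5.3944  1.6460  1.1372]
y=Σ⁻¹𝟙 = [14.7553  12.7541  33.3186  18.1564  21.3398]
a=μᵀx=1.363765  b=𝟙ᵀx=10.582992  c=𝟙ᵀy=100.324279  D=ac−b²=24.819071
λ₁=(c·0.126−b)/D = (100.324279·0.126−10.582992)/24.819071 = 0.082915
λ₂=(a−b·0.126)/D = (1.363765−10.582992·0.126)/24.819071 = 0.001221
w* = 0.082915·x + 0.001221·y:
  w_0 = 0.082915·0.9513 + 0.001221·14.7553 = 0.0969  (Raytheon)
  w_1 = 0.082915·1.4541 + 0.001221·12.7541 = 0.1361  (JPMorgan)
  w_2 = 0.082915·5.3944 + 0.001221·33.3186 = 0.4880  (Pfizer)
  w_3 = 0.082915·1.6460 + 0.001221·18.1564 = 0.1587  (Alcoa)
  w_4 = 0.082915·1.1372 + 0.001221·21.3398 = 0.1204  (Ford)
Σw_i=1.0000  μᵀw=0.1260
σ²=wᵀΣw=λ₁·μ_p+λ₂ = 0.082915·0.126 + 0.001221 = 0.011668 ≈ 0.0117

0.0969  0.1361  0.4880  0.1587  0.1204


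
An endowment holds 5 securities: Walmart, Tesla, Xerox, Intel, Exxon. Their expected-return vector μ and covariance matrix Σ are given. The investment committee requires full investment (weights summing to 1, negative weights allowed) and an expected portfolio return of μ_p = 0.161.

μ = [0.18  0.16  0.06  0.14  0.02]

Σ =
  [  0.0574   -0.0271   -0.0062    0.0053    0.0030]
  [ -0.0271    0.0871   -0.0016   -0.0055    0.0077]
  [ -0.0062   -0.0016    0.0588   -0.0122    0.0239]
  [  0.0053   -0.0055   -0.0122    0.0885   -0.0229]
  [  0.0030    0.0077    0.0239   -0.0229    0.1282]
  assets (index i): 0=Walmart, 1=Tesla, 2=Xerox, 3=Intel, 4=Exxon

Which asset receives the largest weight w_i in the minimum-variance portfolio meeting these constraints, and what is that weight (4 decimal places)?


Walmart (0.4604)

x=Σ⁻¹μ = [4.8793  3.5250  2.0920  1.7324  -0.2505]
y=Σ⁻¹𝟙 = [28.1637  21.2023  21.8625  15.1062  4.4904]
a=μᵀx=1.805320  b=𝟙ᵀx=11.978266  c=𝟙ᵀy=90.825124  D=ac−b²=20.489552
λ₁=(c·0.161−b)/D = (90.825124·0.161−11.978266)/20.489552 = 0.129070
λ₂=(a−b·0.161)/D = (1.805320−11.978266·0.161)/20.489552 = -0.006012
w* = 0.129070·x + -0.006012·y:
  w_0 = 0.129070·4.8793 + -0.006012·28.1637 = 0.4604  (Walmart)
  w_1 = 0.129070·3.5250 + -0.006012·21.2023 = 0.3275  (Tesla)
  w_2 = 0.129070·2.0920 + -0.006012·21.8625 = 0.1386  (Xerox)
  w_3 = 0.129070·1.7324 + -0.006012·15.1062 = 0.1328  (Intel)
  w_4 = 0.129070·-0.2505 + -0.006012·4.4904 = -0.0593  (Exxon)
Σw_i=1.0000  μᵀw=0.1610
σ²=wᵀΣw=λ₁·μ_p+λ₂ = 0.129070·0.161 + -0.006012 = 0.014768 ≈ 0.0148


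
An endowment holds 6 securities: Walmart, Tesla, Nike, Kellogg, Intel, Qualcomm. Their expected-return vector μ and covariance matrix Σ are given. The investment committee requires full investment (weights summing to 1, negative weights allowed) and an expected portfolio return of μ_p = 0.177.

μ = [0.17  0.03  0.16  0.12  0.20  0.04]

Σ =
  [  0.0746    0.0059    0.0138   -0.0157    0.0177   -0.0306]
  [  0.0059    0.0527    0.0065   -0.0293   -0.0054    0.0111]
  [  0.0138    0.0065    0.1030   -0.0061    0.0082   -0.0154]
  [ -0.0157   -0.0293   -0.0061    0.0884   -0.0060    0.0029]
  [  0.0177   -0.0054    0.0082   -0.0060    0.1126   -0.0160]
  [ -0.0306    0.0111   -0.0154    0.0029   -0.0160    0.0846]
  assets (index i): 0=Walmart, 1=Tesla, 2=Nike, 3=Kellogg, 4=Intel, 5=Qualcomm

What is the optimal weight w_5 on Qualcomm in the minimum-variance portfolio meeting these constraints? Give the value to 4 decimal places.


u=Σ⁻¹μ = [2.7733  1.2171  1.3831  2.4039  1.6823  1.8038]
v=Σ⁻¹𝟙 = [19.8582  26.3894  8.7304  24.2872  10.2753  18.2406]
a=μᵀu=1.426362  b=𝟙ᵀu=11.263591  c=𝟙ᵀv=107.781155  D=ac−b²=26.866524
λ₁=(c·0.177−b)/D = (107.781155·0.177−11.263591)/26.866524 = 0.290833
λ₂=(a−b·0.177)/D = (1.426362−11.263591·0.177)/26.866524 = -0.021115
w* = 0.290833·u + -0.021115·v:
  w_0 = 0.290833·2.7733 + -0.021115·19.8582 = 0.3873  (Walmart)
  w_1 = 0.290833·1.2171 + -0.021115·26.3894 = -0.2032  (Tesla)
  w_2 = 0.290833·1.3831 + -0.021115·8.7304 = 0.2179  (Nike)
  w_3 = 0.290833·2.4039 + -0.021115·24.2872 = 0.1863  (Kellogg)
  w_4 = 0.290833·1.6823 + -0.021115·10.2753 = 0.2723  (Intel)
  w_5 = 0.290833·1.8038 + -0.021115·18.2406 = 0.1394  (Qualcomm)
Σw_i=1.0000  μᵀw=0.1770
σ²=wᵀΣw=λ₁·μ_p+λ₂ = 0.290833·0.177 + -0.021115 = 0.030362 ≈ 0.0304

0.1394


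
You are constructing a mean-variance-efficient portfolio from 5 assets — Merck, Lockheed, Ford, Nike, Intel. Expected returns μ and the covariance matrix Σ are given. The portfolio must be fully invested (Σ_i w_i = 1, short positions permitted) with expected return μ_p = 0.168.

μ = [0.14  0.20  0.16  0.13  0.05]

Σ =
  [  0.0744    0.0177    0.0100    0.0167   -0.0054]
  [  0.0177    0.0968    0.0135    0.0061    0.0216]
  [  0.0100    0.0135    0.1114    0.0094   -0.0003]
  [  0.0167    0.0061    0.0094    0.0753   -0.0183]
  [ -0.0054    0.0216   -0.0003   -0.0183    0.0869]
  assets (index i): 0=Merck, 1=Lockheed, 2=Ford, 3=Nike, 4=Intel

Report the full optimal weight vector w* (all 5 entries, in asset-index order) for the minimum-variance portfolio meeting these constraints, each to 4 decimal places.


g=Σ⁻¹μ = [1.1186  1.5054  1.0399  1.3630  0.5613]
h=Σ⁻¹𝟙 = [9.6927  3.6609  6.5676  13.4288  14.0504]
a=μᵀg=0.829328  b=𝟙ᵀg=5.588239  c=𝟙ᵀh=47.400444  D=ac−b²=8.082085
λ₁=(c·0.168−b)/D = (47.400444·0.168−5.588239)/8.082085 = 0.293864
λ₂=(a−b·0.168)/D = (0.829328−5.588239·0.168)/8.082085 = -0.013548
w* = 0.293864·g + -0.013548·h:
  w_0 = 0.293864·1.1186 + -0.013548·9.6927 = 0.1974  (Merck)
  w_1 = 0.293864·1.5054 + -0.013548·3.6609 = 0.3928  (Lockheed)
  w_2 = 0.293864·1.0399 + -0.013548·6.5676 = 0.2166  (Ford)
  w_3 = 0.293864·1.3630 + -0.013548·13.4288 = 0.2186  (Nike)
  w_4 = 0.293864·0.5613 + -0.013548·14.0504 = -0.0254  (Intel)
Σw_i=1.0000  μᵀw=0.1680
σ²=wᵀΣw=λ₁·μ_p+λ₂ = 0.293864·0.168 + -0.013548 = 0.035821 ≈ 0.0358

0.1974  0.3928  0.2166  0.2186  -0.0254


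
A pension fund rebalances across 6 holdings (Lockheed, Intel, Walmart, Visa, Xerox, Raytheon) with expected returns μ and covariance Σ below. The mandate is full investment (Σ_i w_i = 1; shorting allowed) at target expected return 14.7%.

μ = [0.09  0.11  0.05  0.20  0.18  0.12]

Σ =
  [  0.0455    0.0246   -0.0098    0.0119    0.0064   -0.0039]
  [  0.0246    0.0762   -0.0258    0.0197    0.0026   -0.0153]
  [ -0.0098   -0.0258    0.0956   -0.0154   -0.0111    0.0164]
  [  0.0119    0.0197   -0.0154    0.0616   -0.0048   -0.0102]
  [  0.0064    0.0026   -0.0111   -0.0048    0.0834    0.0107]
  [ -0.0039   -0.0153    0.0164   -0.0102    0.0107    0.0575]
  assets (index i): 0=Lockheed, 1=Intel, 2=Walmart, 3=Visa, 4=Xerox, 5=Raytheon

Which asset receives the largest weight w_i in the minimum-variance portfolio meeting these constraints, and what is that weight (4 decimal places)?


Visa (0.3275)

u=Σ⁻¹μ = [0.5798  1.1530  1.3402  3.6502  2.1720  2.2942]
v=Σ⁻¹𝟙 = [13.9214  12.9245  16.3997  17.3892  11.3852  18.0631]
a=μᵀu=1.642315  b=𝟙ᵀu=11.189355  c=𝟙ᵀv=90.083150  D=ac−b²=22.743271
λ₁=(c·0.147−b)/D = (90.083150·0.147−11.189355)/22.743271 = 0.090263
λ₂=(a−b·0.147)/D = (1.642315−11.189355·0.147)/22.743271 = -0.000111
w* = 0.090263·u + -0.000111·v:
  w_0 = 0.090263·0.5798 + -0.000111·13.9214 = 0.0508  (Lockheed)
  w_1 = 0.090263·1.1530 + -0.000111·12.9245 = 0.1026  (Intel)
  w_2 = 0.090263·1.3402 + -0.000111·16.3997 = 0.1192  (Walmart)
  w_3 = 0.090263·3.6502 + -0.000111·17.3892 = 0.3275  (Visa)
  w_4 = 0.090263·2.1720 + -0.000111·11.3852 = 0.1948  (Xerox)
  w_5 = 0.090263·2.2942 + -0.000111·18.0631 = 0.2051  (Raytheon)
Σw_i=1.0000  μᵀw=0.1470
σ²=wᵀΣw=λ₁·μ_p+λ₂ = 0.090263·0.147 + -0.000111 = 0.013158 ≈ 0.0132


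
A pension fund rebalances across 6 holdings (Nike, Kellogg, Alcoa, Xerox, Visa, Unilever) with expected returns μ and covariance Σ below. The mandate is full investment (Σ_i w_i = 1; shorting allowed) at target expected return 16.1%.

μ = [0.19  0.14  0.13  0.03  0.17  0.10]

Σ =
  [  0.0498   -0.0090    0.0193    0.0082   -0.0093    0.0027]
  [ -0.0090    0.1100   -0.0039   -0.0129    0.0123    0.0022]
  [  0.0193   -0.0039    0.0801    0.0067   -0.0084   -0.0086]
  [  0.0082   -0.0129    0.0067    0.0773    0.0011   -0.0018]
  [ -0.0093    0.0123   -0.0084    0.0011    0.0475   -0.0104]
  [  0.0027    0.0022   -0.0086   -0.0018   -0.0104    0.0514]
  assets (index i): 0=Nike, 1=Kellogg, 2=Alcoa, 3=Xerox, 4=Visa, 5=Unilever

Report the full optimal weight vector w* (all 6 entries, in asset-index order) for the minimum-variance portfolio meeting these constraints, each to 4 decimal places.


0.3143  0.0693  0.0970  -0.0278  0.3584  0.1888

u=Σ⁻¹μ = [4.2045  1.0450  1.5083  -0.0173  5.0451  2.9525]
v=Σ⁻¹𝟙 = [18.7411  8.4834  13.5275  11.3846  30.5549  26.9520]
a=μᵀu=2.293636  b=𝟙ᵀu=14.738119  c=𝟙ᵀv=109.643426  D=ac−b²=34.269932
λ₁=(c·0.161−b)/D = (109.643426·0.161−14.738119)/34.269932 = 0.085045
λ₂=(a−b·0.161)/D = (2.293636−14.738119·0.161)/34.269932 = -0.002311
w* = 0.085045·u + -0.002311·v:
  w_0 = 0.085045·4.2045 + -0.002311·18.7411 = 0.3143  (Nike)
  w_1 = 0.085045·1.0450 + -0.002311·8.4834 = 0.0693  (Kellogg)
  w_2 = 0.085045·1.5083 + -0.002311·13.5275 = 0.0970  (Alcoa)
  w_3 = 0.085045·-0.0173 + -0.002311·11.3846 = -0.0278  (Xerox)
  w_4 = 0.085045·5.0451 + -0.002311·30.5549 = 0.3584  (Visa)
  w_5 = 0.085045·2.9525 + -0.002311·26.9520 = 0.1888  (Unilever)
Σw_i=1.0000  μᵀw=0.1610
σ²=wᵀΣw=λ₁·μ_p+λ₂ = 0.085045·0.161 + -0.002311 = 0.011381 ≈ 0.0114


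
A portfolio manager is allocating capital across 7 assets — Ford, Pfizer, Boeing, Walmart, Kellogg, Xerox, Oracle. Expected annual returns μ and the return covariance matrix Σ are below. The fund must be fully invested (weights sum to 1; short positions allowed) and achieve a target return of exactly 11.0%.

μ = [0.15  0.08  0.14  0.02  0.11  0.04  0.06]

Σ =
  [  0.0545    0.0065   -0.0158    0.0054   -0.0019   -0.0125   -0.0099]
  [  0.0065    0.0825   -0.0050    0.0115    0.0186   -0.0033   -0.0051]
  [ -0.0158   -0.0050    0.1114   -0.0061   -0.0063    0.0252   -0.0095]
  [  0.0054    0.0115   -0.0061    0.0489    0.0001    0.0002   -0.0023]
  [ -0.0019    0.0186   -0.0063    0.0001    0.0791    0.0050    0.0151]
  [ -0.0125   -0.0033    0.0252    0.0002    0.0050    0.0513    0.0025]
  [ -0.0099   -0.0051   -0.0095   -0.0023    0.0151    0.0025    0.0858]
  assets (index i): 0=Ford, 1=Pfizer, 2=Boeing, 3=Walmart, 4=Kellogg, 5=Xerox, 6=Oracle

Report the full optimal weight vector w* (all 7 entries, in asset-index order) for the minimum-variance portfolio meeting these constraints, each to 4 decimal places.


0.3589  0.0679  0.1783  0.0519  0.1212  0.0949  0.1271

u=Σ⁻¹μ = [3.5842  0.5940  1.8246  0.1487  1.2292  0.6200  1.1198]
v=Σ⁻¹𝟙 = [26.3488  8.1203  11.4313  17.6627  8.1912  19.2263  14.9153]
a=μᵀu=1.070774  b=𝟙ᵀu=9.120589  c=𝟙ᵀv=105.895979  D=ac−b²=30.205503
λ₁=(c·0.110−b)/D = (105.895979·0.110−9.120589)/30.205503 = 0.083692
λ₂=(a−b·0.110)/D = (1.070774−9.120589·0.110)/30.205503 = 0.002235
w* = 0.083692·u + 0.002235·v:
  w_0 = 0.083692·3.5842 + 0.002235·26.3488 = 0.3589  (Ford)
  w_1 = 0.083692·0.5940 + 0.002235·8.1203 = 0.0679  (Pfizer)
  w_2 = 0.083692·1.8246 + 0.002235·11.4313 = 0.1783  (Boeing)
  w_3 = 0.083692·0.1487 + 0.002235·17.6627 = 0.0519  (Walmart)
  w_4 = 0.083692·1.2292 + 0.002235·8.1912 = 0.1212  (Kellogg)
  w_5 = 0.083692·0.6200 + 0.002235·19.2263 = 0.0949  (Xerox)
  w_6 = 0.083692·1.1198 + 0.002235·14.9153 = 0.1271  (Oracle)
Σw_i=1.0000  μᵀw=0.1100
σ²=wᵀΣw=λ₁·μ_p+λ₂ = 0.083692·0.110 + 0.002235 = 0.011441 ≈ 0.0114


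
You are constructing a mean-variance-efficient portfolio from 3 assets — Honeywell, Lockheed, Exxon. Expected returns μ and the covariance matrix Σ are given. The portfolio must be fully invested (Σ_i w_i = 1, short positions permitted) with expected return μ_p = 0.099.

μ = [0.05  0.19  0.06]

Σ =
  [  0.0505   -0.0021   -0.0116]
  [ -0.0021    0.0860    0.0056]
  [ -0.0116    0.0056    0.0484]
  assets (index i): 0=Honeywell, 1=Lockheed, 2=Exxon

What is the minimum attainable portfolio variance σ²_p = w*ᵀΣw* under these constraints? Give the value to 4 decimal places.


0.0185

x=Σ⁻¹μ = [1.3834  2.1570  1.3217]
y=Σ⁻¹𝟙 = [26.1463  10.5927  25.7020]
a=μᵀx=0.558302  b=𝟙ᵀx=4.862057  c=𝟙ᵀy=62.441063  D=ac−b²=11.221394
λ₁=(c·0.099−b)/D = (62.441063·0.099−4.862057)/11.221394 = 0.117597
λ₂=(a−b·0.099)/D = (0.558302−4.862057·0.099)/11.221394 = 0.006858
w* = 0.117597·x + 0.006858·y:
  w_0 = 0.117597·1.3834 + 0.006858·26.1463 = 0.3420  (Honeywell)
  w_1 = 0.117597·2.1570 + 0.006858·10.5927 = 0.3263  (Lockheed)
  w_2 = 0.117597·1.3217 + 0.006858·25.7020 = 0.3317  (Exxon)
Σw_i=1.0000  μᵀw=0.0990
σ²=wᵀΣw=λ₁·μ_p+λ₂ = 0.117597·0.099 + 0.006858 = 0.018500 ≈ 0.0185


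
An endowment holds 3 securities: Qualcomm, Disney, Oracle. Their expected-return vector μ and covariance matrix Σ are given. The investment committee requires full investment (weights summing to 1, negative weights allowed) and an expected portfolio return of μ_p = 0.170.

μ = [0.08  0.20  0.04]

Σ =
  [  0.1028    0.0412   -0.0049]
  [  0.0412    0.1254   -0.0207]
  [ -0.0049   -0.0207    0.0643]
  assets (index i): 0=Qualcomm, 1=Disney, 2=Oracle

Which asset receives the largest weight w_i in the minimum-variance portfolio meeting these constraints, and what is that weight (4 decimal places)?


u=Σ⁻¹μ = [0.1346  1.7479  1.1951]
v=Σ⁻¹𝟙 = [7.1193  8.7576  18.9139]
a=μᵀu=0.408159  b=𝟙ᵀu=3.077623  c=𝟙ᵀv=34.790862  D=ac−b²=4.728451
λ₁=(c·0.170−b)/D = (34.790862·0.170−3.077623)/4.728451 = 0.599948
λ₂=(a−b·0.170)/D = (0.408159−3.077623·0.170)/4.728451 = -0.024329
w* = 0.599948·u + -0.024329·v:
  w_0 = 0.599948·0.1346 + -0.024329·7.1193 = -0.0924  (Qualcomm)
  w_1 = 0.599948·1.7479 + -0.024329·8.7576 = 0.8356  (Disney)
  w_2 = 0.599948·1.1951 + -0.024329·18.9139 = 0.2568  (Oracle)
Σw_i=1.0000  μᵀw=0.1700
σ²=wᵀΣw=λ₁·μ_p+λ₂ = 0.599948·0.170 + -0.024329 = 0.077663 ≈ 0.0777

Disney (0.8356)


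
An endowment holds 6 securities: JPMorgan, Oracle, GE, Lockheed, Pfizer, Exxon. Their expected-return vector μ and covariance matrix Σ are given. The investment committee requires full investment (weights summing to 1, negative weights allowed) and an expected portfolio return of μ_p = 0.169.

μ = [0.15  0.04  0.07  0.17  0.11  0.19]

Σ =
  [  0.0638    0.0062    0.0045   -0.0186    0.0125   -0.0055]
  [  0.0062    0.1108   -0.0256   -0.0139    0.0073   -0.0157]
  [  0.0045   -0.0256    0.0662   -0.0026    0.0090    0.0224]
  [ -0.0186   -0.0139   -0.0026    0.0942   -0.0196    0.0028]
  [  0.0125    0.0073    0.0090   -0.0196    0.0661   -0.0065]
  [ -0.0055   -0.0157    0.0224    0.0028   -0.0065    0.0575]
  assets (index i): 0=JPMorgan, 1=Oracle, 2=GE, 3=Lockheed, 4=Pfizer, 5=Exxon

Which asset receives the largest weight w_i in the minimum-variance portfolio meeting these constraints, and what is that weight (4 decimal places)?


x=Σ⁻¹μ = [3.0355  0.8922  -0.3956  2.8820  2.3044  4.1126]
y=Σ⁻¹𝟙 = [17.5631  14.8499  11.6094  19.3980  16.2557  19.4963]
a=μᵀx=1.988149  b=𝟙ᵀx=12.831200  c=𝟙ᵀy=99.172326  D=ac−b²=32.529677
λ₁=(c·0.169−b)/D = (99.172326·0.169−12.831200)/32.529677 = 0.120780
λ₂=(a−b·0.169)/D = (1.988149−12.831200·0.169)/32.529677 = -0.005543
w* = 0.120780·x + -0.005543·y:
  w_0 = 0.120780·3.0355 + -0.005543·17.5631 = 0.2693  (JPMorgan)
  w_1 = 0.120780·0.8922 + -0.005543·14.8499 = 0.0254  (Oracle)
  w_2 = 0.120780·-0.3956 + -0.005543·11.6094 = -0.1121  (GE)
  w_3 = 0.120780·2.8820 + -0.005543·19.3980 = 0.2406  (Lockheed)
  w_4 = 0.120780·2.3044 + -0.005543·16.2557 = 0.1882  (Pfizer)
  w_5 = 0.120780·4.1126 + -0.005543·19.4963 = 0.3886  (Exxon)
Σw_i=1.0000  μᵀw=0.1690
σ²=wᵀΣw=λ₁·μ_p+λ₂ = 0.120780·0.169 + -0.005543 = 0.014868 ≈ 0.0149

Exxon (0.3886)


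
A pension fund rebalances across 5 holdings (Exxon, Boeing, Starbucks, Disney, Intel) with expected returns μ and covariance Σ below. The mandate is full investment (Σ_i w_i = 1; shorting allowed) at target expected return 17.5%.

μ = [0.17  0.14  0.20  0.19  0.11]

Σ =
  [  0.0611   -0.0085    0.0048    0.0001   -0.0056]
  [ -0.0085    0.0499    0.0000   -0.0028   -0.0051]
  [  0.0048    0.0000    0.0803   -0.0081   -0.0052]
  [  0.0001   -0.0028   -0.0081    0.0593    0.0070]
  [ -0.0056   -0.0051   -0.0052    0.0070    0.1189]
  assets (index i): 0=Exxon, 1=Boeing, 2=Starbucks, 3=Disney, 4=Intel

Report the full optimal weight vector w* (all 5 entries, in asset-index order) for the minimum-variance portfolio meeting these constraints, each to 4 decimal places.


p=Σ⁻¹μ = [3.1756  3.6656  2.7389  3.6114  1.1391]
q=Σ⁻¹𝟙 = [19.7036  25.4633  13.8096  18.7465  9.9309]
a=μᵀp=2.412288  b=𝟙ᵀp=14.330633  c=𝟙ᵀq=87.653940  D=ac−b²=6.079493
λ₁=(c·0.175−b)/D = (87.653940·0.175−14.330633)/6.079493 = 0.165936
λ₂=(a−b·0.175)/D = (2.412288−14.330633·0.175)/6.079493 = -0.015721
w* = 0.165936·p + -0.015721·q:
  w_0 = 0.165936·3.1756 + -0.015721·19.7036 = 0.2172  (Exxon)
  w_1 = 0.165936·3.6656 + -0.015721·25.4633 = 0.2080  (Boeing)
  w_2 = 0.165936·2.7389 + -0.015721·13.8096 = 0.2374  (Starbucks)
  w_3 = 0.165936·3.6114 + -0.015721·18.7465 = 0.3046  (Disney)
  w_4 = 0.165936·1.1391 + -0.015721·9.9309 = 0.0329  (Intel)
Σw_i=1.0000  μᵀw=0.1750
σ²=wᵀΣw=λ₁·μ_p+λ₂ = 0.165936·0.175 + -0.015721 = 0.013318 ≈ 0.0133

0.2172  0.2080  0.2374  0.3046  0.0329


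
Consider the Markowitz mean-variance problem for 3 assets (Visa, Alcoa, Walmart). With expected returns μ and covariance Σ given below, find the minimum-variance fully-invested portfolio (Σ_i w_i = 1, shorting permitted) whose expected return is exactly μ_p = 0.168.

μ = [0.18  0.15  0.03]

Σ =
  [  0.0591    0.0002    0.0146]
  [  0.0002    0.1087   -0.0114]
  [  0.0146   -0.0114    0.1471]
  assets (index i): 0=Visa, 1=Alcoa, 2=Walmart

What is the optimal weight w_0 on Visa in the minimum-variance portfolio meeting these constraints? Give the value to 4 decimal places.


0.6711

g=Σ⁻¹μ = [3.0388  1.3753  0.0089]
h=Σ⁻¹𝟙 = [15.3978  9.8037  6.0296]
a=μᵀg=0.753550  b=𝟙ᵀg=4.423032  c=𝟙ᵀh=31.231014  D=ac−b²=3.970913
λ₁=(c·0.168−b)/D = (31.231014·0.168−4.423032)/3.970913 = 0.207453
λ₂=(a−b·0.168)/D = (0.753550−4.423032·0.168)/3.970913 = 0.002639
w* = 0.207453·g + 0.002639·h:
  w_0 = 0.207453·3.0388 + 0.002639·15.3978 = 0.6711  (Visa)
  w_1 = 0.207453·1.3753 + 0.002639·9.8037 = 0.3112  (Alcoa)
  w_2 = 0.207453·0.0089 + 0.002639·6.0296 = 0.0178  (Walmart)
Σw_i=1.0000  μᵀw=0.1680
σ²=wᵀΣw=λ₁·μ_p+λ₂ = 0.207453·0.168 + 0.002639 = 0.037491 ≈ 0.0375


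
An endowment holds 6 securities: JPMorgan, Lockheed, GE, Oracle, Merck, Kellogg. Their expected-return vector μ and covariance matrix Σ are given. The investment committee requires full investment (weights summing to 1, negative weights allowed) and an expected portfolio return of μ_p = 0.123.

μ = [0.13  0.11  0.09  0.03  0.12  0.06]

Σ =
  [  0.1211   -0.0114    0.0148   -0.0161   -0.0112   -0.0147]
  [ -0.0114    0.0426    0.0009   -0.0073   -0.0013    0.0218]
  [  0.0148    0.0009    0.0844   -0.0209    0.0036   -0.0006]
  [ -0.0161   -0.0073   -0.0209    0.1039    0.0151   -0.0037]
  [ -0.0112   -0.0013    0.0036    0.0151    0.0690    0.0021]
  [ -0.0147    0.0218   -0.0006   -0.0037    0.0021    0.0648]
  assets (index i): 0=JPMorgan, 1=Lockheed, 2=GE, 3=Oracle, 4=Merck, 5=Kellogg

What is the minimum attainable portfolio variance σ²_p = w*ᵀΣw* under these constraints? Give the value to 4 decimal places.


u=Σ⁻¹μ = [1.5416  3.0194  0.8475  0.6497  1.8524  0.2448]
v=Σ⁻¹𝟙 = [13.4584  24.1038  12.3140  14.3775  13.0112  10.8895]
a=μᵀu=0.865274  b=𝟙ᵀu=8.155313  c=𝟙ᵀv=88.154444  D=ac−b²=9.768623
λ₁=(c·0.123−b)/D = (88.154444·0.123−8.155313)/9.768623 = 0.275134
λ₂=(a−b·0.123)/D = (0.865274−8.155313·0.123)/9.768623 = -0.014109
w* = 0.275134·u + -0.014109·v:
  w_0 = 0.275134·1.5416 + -0.014109·13.4584 = 0.2342  (JPMorgan)
  w_1 = 0.275134·3.0194 + -0.014109·24.1038 = 0.4907  (Lockheed)
  w_2 = 0.275134·0.8475 + -0.014109·12.3140 = 0.0594  (GE)
  w_3 = 0.275134·0.6497 + -0.014109·14.3775 = -0.0241  (Oracle)
  w_4 = 0.275134·1.8524 + -0.014109·13.0112 = 0.3261  (Merck)
  w_5 = 0.275134·0.2448 + -0.014109·10.8895 = -0.0863  (Kellogg)
Σw_i=1.0000  μᵀw=0.1230
σ²=wᵀΣw=λ₁·μ_p+λ₂ = 0.275134·0.123 + -0.014109 = 0.019732 ≈ 0.0197

0.0197


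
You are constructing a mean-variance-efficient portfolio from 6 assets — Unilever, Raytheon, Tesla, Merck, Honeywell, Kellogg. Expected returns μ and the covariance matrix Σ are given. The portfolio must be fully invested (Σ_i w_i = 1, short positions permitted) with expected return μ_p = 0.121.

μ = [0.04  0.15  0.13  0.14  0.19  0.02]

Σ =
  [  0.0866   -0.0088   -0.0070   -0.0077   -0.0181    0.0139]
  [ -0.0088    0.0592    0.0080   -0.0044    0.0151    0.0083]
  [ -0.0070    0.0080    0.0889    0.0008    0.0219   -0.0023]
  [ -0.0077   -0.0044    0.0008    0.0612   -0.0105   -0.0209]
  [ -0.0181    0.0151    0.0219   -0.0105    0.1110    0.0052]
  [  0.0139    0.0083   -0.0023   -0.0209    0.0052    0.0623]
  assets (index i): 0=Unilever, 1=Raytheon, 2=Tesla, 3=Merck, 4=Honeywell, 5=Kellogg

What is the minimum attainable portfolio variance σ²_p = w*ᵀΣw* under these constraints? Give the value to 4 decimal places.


0.0116

u=Σ⁻¹μ = [1.2956  2.3086  0.9295  3.1213  1.6897  0.6648]
v=Σ⁻¹𝟙 = [15.0524  14.8315  9.0547  27.4354  9.3423  19.4754]
a=μᵀu=1.290260  b=𝟙ᵀu=10.009440  c=𝟙ᵀv=95.191755  D=ac−b²=22.633193
λ₁=(c·0.121−b)/D = (95.191755·0.121−10.009440)/22.633193 = 0.066661
λ₂=(a−b·0.121)/D = (1.290260−10.009440·0.121)/22.633193 = 0.003496
w* = 0.066661·u + 0.003496·v:
  w_0 = 0.066661·1.2956 + 0.003496·15.0524 = 0.1390  (Unilever)
  w_1 = 0.066661·2.3086 + 0.003496·14.8315 = 0.2057  (Raytheon)
  w_2 = 0.066661·0.9295 + 0.003496·9.0547 = 0.0936  (Tesla)
  w_3 = 0.066661·3.1213 + 0.003496·27.4354 = 0.3040  (Merck)
  w_4 = 0.066661·1.6897 + 0.003496·9.3423 = 0.1453  (Honeywell)
  w_5 = 0.066661·0.6648 + 0.003496·19.4754 = 0.1124  (Kellogg)
Σw_i=1.0000  μᵀw=0.1210
σ²=wᵀΣw=λ₁·μ_p+λ₂ = 0.066661·0.121 + 0.003496 = 0.011562 ≈ 0.0116


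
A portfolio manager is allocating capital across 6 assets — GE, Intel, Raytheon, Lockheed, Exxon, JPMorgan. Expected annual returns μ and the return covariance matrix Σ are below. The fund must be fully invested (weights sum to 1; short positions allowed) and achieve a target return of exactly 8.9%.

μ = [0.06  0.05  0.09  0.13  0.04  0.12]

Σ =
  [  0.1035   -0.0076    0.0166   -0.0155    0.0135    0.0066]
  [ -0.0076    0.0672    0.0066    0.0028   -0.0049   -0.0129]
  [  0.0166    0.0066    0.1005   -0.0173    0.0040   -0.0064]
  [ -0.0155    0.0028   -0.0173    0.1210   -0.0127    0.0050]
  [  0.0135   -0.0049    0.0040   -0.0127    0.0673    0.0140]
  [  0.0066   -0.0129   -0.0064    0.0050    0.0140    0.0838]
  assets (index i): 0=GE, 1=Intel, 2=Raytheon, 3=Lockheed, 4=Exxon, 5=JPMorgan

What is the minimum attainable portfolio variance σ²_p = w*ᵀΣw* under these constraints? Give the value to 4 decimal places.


p=Σ⁻¹μ = [0.5216  0.9627  1.0383  1.2515  0.4280  1.4722]
q=Σ⁻¹𝟙 = [8.6047  17.6977  9.5148  11.2510  13.5295  11.7749]
a=μᵀp=0.529355  b=𝟙ᵀp=5.674305  c=𝟙ᵀq=72.372669  D=ac−b²=6.113068
λ₁=(c·0.089−b)/D = (72.372669·0.089−5.674305)/6.113068 = 0.125446
λ₂=(a−b·0.089)/D = (0.529355−5.674305·0.089)/6.113068 = 0.003982
w* = 0.125446·p + 0.003982·q:
  w_0 = 0.125446·0.5216 + 0.003982·8.6047 = 0.0997  (GE)
  w_1 = 0.125446·0.9627 + 0.003982·17.6977 = 0.1912  (Intel)
  w_2 = 0.125446·1.0383 + 0.003982·9.5148 = 0.1681  (Raytheon)
  w_3 = 0.125446·1.2515 + 0.003982·11.2510 = 0.2018  (Lockheed)
  w_4 = 0.125446·0.4280 + 0.003982·13.5295 = 0.1076  (Exxon)
  w_5 = 0.125446·1.4722 + 0.003982·11.7749 = 0.2316  (JPMorgan)
Σw_i=1.0000  μᵀw=0.0890
σ²=wᵀΣw=λ₁·μ_p+λ₂ = 0.125446·0.089 + 0.003982 = 0.015147 ≈ 0.0151

0.0151


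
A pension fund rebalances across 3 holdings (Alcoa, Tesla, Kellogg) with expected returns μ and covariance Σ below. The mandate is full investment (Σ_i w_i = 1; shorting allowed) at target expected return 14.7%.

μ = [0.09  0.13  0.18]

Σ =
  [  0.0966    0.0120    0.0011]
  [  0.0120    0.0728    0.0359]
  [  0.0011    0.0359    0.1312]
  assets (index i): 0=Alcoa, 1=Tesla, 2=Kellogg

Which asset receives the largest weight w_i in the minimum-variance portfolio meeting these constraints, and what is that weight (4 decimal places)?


Kellogg (0.4741)

g=Σ⁻¹μ = [0.7784  1.1376  1.0542]
h=Σ⁻¹𝟙 = [9.0733  9.8484  4.8511]
a=μᵀg=0.407685  b=𝟙ᵀg=2.970089  c=𝟙ᵀh=23.772831  D=ac−b²=0.870394
λ₁=(c·0.147−b)/D = (23.772831·0.147−2.970089)/0.870394 = 0.602620
λ₂=(a−b·0.147)/D = (0.407685−2.970089·0.147)/0.870394 = -0.033224
w* = 0.602620·g + -0.033224·h:
  w_0 = 0.602620·0.7784 + -0.033224·9.0733 = 0.1676  (Alcoa)
  w_1 = 0.602620·1.1376 + -0.033224·9.8484 = 0.3583  (Tesla)
  w_2 = 0.602620·1.0542 + -0.033224·4.8511 = 0.4741  (Kellogg)
Σw_i=1.0000  μᵀw=0.1470
σ²=wᵀΣw=λ₁·μ_p+λ₂ = 0.602620·0.147 + -0.033224 = 0.055361 ≈ 0.0554


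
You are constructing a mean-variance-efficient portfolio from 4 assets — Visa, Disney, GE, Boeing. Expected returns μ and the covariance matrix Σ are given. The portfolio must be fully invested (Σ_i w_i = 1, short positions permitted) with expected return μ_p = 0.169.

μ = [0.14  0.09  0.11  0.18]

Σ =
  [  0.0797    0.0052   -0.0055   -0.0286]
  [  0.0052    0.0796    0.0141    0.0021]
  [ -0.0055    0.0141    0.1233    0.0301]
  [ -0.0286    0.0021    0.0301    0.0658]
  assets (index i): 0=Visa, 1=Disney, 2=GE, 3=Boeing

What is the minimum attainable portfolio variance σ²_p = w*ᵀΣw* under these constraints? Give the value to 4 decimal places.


0.0249

g=Σ⁻¹μ = [3.1767  0.8262  -0.0665  4.1204]
h=Σ⁻¹𝟙 = [20.1338  10.2395  2.3312  22.5555]
a=μᵀg=1.253440  b=𝟙ᵀg=8.056722  c=𝟙ᵀh=55.260094  D=ac−b²=4.354450
λ₁=(c·0.169−b)/D = (55.260094·0.169−8.056722)/4.354450 = 0.294465
λ₂=(a−b·0.169)/D = (1.253440−8.056722·0.169)/4.354450 = -0.024836
w* = 0.294465·g + -0.024836·h:
  w_0 = 0.294465·3.1767 + -0.024836·20.1338 = 0.4354  (Visa)
  w_1 = 0.294465·0.8262 + -0.024836·10.2395 = -0.0110  (Disney)
  w_2 = 0.294465·-0.0665 + -0.024836·2.3312 = -0.0775  (GE)
  w_3 = 0.294465·4.1204 + -0.024836·22.5555 = 0.6531  (Boeing)
Σw_i=1.0000  μᵀw=0.1690
σ²=wᵀΣw=λ₁·μ_p+λ₂ = 0.294465·0.169 + -0.024836 = 0.024929 ≈ 0.0249


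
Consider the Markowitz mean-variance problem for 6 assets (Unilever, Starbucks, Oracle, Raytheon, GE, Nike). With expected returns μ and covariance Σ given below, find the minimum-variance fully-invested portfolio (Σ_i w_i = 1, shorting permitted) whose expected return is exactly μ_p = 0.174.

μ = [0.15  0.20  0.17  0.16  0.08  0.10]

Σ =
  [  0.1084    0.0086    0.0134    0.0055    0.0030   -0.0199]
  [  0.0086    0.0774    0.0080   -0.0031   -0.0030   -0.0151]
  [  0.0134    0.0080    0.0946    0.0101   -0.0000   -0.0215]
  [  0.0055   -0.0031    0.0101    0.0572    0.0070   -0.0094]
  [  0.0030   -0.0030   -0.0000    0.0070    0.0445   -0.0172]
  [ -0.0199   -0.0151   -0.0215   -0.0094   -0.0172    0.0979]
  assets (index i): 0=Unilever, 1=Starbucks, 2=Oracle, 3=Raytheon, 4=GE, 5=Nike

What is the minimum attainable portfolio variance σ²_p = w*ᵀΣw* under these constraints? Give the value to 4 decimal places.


0.0210

p=Σ⁻¹μ = [1.2426  3.0285  1.7218  2.6863  2.5903  2.8323]
q=Σ⁻¹𝟙 = [9.2163  17.1748  11.5907  15.7817  29.8163  24.0361]
a=μᵀp=2.005059  b=𝟙ᵀp=14.101816  c=𝟙ᵀq=107.615921  D=ac−b²=16.915035
λ₁=(c·0.174−b)/D = (107.615921·0.174−14.101816)/16.915035 = 0.273328
λ₂=(a−b·0.174)/D = (2.005059−14.101816·0.174)/16.915035 = -0.026524
w* = 0.273328·p + -0.026524·q:
  w_0 = 0.273328·1.2426 + -0.026524·9.2163 = 0.0952  (Unilever)
  w_1 = 0.273328·3.0285 + -0.026524·17.1748 = 0.3722  (Starbucks)
  w_2 = 0.273328·1.7218 + -0.026524·11.5907 = 0.1632  (Oracle)
  w_3 = 0.273328·2.6863 + -0.026524·15.7817 = 0.3156  (Raytheon)
  w_4 = 0.273328·2.5903 + -0.026524·29.8163 = -0.0828  (GE)
  w_5 = 0.273328·2.8323 + -0.026524·24.0361 = 0.1366  (Nike)
Σw_i=1.0000  μᵀw=0.1740
σ²=wᵀΣw=λ₁·μ_p+λ₂ = 0.273328·0.174 + -0.026524 = 0.021035 ≈ 0.0210


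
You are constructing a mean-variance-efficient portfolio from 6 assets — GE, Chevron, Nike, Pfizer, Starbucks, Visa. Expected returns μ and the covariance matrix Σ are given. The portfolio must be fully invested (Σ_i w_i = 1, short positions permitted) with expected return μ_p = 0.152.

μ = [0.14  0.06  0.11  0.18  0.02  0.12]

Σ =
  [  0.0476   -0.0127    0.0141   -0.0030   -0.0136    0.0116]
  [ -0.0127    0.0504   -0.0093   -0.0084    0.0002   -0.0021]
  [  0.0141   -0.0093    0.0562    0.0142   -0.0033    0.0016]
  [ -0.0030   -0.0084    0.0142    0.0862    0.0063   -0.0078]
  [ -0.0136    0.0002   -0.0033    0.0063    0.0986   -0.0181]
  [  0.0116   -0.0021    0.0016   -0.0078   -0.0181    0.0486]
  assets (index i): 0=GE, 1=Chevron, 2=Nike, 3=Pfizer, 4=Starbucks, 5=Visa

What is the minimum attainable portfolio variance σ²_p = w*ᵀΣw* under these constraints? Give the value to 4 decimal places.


0.0217

u=Σ⁻¹μ = [3.1841  2.6836  0.9656  2.4608  0.9804  2.5534]
v=Σ⁻¹𝟙 = [25.6215  32.0982  13.4010  14.3219  17.5975  24.2589]
a=μᵀu=1.481974  b=𝟙ᵀu=12.827972  c=𝟙ᵀv=127.299003  D=ac−b²=24.096972
λ₁=(c·0.152−b)/D = (127.299003·0.152−12.827972)/24.096972 = 0.270635
λ₂=(a−b·0.152)/D = (1.481974−12.827972·0.152)/24.096972 = -0.019416
w* = 0.270635·u + -0.019416·v:
  w_0 = 0.270635·3.1841 + -0.019416·25.6215 = 0.3643  (GE)
  w_1 = 0.270635·2.6836 + -0.019416·32.0982 = 0.1031  (Chevron)
  w_2 = 0.270635·0.9656 + -0.019416·13.4010 = 0.0011  (Nike)
  w_3 = 0.270635·2.4608 + -0.019416·14.3219 = 0.3879  (Pfizer)
  w_4 = 0.270635·0.9804 + -0.019416·17.5975 = -0.0764  (Starbucks)
  w_5 = 0.270635·2.5534 + -0.019416·24.2589 = 0.2200  (Visa)
Σw_i=1.0000  μᵀw=0.1520
σ²=wᵀΣw=λ₁·μ_p+λ₂ = 0.270635·0.152 + -0.019416 = 0.021720 ≈ 0.0217


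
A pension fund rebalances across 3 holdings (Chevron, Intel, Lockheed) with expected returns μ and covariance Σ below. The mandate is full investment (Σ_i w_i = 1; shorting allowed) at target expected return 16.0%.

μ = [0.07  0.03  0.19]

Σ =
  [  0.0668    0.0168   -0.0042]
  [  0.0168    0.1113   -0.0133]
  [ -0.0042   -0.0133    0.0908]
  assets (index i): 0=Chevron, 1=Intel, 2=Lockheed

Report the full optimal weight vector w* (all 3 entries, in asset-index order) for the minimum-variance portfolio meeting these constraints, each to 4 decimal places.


0.2395  0.0078  0.7526

p=Σ⁻¹μ = [1.0937  0.3670  2.1969]
q=Σ⁻¹𝟙 = [13.6515  8.4638  12.8844]
a=μᵀp=0.504973  b=𝟙ᵀp=3.657559  c=𝟙ᵀq=34.999720  D=ac−b²=4.296174
λ₁=(c·0.160−b)/D = (34.999720·0.160−3.657559)/4.296174 = 0.452122
λ₂=(a−b·0.160)/D = (0.504973−3.657559·0.160)/4.296174 = -0.018676
w* = 0.452122·p + -0.018676·q:
  w_0 = 0.452122·1.0937 + -0.018676·13.6515 = 0.2395  (Chevron)
  w_1 = 0.452122·0.3670 + -0.018676·8.4638 = 0.0078  (Intel)
  w_2 = 0.452122·2.1969 + -0.018676·12.8844 = 0.7526  (Lockheed)
Σw_i=1.0000  μᵀw=0.1600
σ²=wᵀΣw=λ₁·μ_p+λ₂ = 0.452122·0.160 + -0.018676 = 0.053663 ≈ 0.0537


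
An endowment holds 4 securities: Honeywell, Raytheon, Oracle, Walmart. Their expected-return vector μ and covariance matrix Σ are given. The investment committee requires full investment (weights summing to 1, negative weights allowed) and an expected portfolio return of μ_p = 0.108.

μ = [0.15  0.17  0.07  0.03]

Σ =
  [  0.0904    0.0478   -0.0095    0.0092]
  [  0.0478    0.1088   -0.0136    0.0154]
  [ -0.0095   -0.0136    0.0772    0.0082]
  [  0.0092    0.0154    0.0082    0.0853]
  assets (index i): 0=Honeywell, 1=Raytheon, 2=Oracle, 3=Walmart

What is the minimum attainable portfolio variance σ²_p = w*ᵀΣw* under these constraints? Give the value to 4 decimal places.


g=Σ⁻¹μ = [1.1543  1.2319  1.2783  -0.1181]
h=Σ⁻¹𝟙 = [8.5059  6.0443  14.1778  8.3518]
a=μᵀg=0.468503  b=𝟙ᵀg=3.546413  c=𝟙ᵀh=37.079746  D=ac−b²=4.794934
λ₁=(c·0.108−b)/D = (37.079746·0.108−3.546413)/4.794934 = 0.095559
λ₂=(a−b·0.108)/D = (0.468503−3.546413·0.108)/4.794934 = 0.017829
w* = 0.095559·g + 0.017829·h:
  w_0 = 0.095559·1.1543 + 0.017829·8.5059 = 0.2620  (Honeywell)
  w_1 = 0.095559·1.2319 + 0.017829·6.0443 = 0.2255  (Raytheon)
  w_2 = 0.095559·1.2783 + 0.017829·14.1778 = 0.3749  (Oracle)
  w_3 = 0.095559·-0.1181 + 0.017829·8.3518 = 0.1376  (Walmart)
Σw_i=1.0000  μᵀw=0.1080
σ²=wᵀΣw=λ₁·μ_p+λ₂ = 0.095559·0.108 + 0.017829 = 0.028150 ≈ 0.0281

0.0281


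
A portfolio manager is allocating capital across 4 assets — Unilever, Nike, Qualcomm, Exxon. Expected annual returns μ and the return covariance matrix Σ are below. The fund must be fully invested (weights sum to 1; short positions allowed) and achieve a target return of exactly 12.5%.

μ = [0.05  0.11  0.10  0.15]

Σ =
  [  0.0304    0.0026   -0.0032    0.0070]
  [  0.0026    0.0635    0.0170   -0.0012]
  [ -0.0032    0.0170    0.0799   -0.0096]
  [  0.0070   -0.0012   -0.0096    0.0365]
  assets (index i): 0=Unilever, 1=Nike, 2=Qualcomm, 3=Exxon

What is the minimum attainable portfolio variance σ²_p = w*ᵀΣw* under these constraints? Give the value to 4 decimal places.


g=Σ⁻¹μ = [0.6669  1.3828  1.5158  4.4258]
h=Σ⁻¹𝟙 = [27.3884  11.2757  14.3729  26.2957]
a=μᵀg=1.000912  b=𝟙ᵀg=7.991385  c=𝟙ᵀh=79.332633  D=ac−b²=15.542735
λ₁=(c·0.125−b)/D = (79.332633·0.125−7.991385)/15.542735 = 0.123865
λ₂=(a−b·0.125)/D = (1.000912−7.991385·0.125)/15.542735 = 0.000128
w* = 0.123865·g + 0.000128·h:
  w_0 = 0.123865·0.6669 + 0.000128·27.3884 = 0.0861  (Unilever)
  w_1 = 0.123865·1.3828 + 0.000128·11.2757 = 0.1727  (Nike)
  w_2 = 0.123865·1.5158 + 0.000128·14.3729 = 0.1896  (Qualcomm)
  w_3 = 0.123865·4.4258 + 0.000128·26.2957 = 0.5516  (Exxon)
Σw_i=1.0000  μᵀw=0.1250
σ²=wᵀΣw=λ₁·μ_p+λ₂ = 0.123865·0.125 + 0.000128 = 0.015611 ≈ 0.0156

0.0156


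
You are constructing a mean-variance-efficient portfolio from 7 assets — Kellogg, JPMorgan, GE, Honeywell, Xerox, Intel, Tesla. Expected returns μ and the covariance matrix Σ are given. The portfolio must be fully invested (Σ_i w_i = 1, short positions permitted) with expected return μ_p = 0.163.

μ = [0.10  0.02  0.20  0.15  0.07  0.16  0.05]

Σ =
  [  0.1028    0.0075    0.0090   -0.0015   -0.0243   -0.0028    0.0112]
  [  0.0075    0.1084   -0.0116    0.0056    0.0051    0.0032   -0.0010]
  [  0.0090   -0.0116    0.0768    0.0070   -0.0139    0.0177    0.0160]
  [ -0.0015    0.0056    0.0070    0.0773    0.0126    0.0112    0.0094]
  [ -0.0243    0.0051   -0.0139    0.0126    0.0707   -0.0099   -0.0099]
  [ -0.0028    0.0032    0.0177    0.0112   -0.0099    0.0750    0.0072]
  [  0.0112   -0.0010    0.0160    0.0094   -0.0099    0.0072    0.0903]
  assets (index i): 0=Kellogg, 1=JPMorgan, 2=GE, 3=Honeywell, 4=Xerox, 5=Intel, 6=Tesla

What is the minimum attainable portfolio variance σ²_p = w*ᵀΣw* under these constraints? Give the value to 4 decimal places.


p=Σ⁻¹μ = [1.2768  0.1439  2.3318  1.1970  1.8924  1.7022  -0.0691]
q=Σ⁻¹𝟙 = [12.8599  8.0014  11.7448  5.1441  22.2484  12.0597  8.4289]
a=μᵀp=1.177827  b=𝟙ᵀp=8.474988  c=𝟙ᵀq=80.487297  D=ac−b²=22.974697
λ₁=(c·0.163−b)/D = (80.487297·0.163−8.474988)/22.974697 = 0.202155
λ₂=(a−b·0.163)/D = (1.177827−8.474988·0.163)/22.974697 = -0.008862
w* = 0.202155·p + -0.008862·q:
  w_0 = 0.202155·1.2768 + -0.008862·12.8599 = 0.1441  (Kellogg)
  w_1 = 0.202155·0.1439 + -0.008862·8.0014 = -0.0418  (JPMorgan)
  w_2 = 0.202155·2.3318 + -0.008862·11.7448 = 0.3673  (GE)
  w_3 = 0.202155·1.1970 + -0.008862·5.1441 = 0.1964  (Honeywell)
  w_4 = 0.202155·1.8924 + -0.008862·22.2484 = 0.1854  (Xerox)
  w_5 = 0.202155·1.7022 + -0.008862·12.0597 = 0.2372  (Intel)
  w_6 = 0.202155·-0.0691 + -0.008862·8.4289 = -0.0887  (Tesla)
Σw_i=1.0000  μᵀw=0.1630
σ²=wᵀΣw=λ₁·μ_p+λ₂ = 0.202155·0.163 + -0.008862 = 0.024089 ≈ 0.0241

0.0241


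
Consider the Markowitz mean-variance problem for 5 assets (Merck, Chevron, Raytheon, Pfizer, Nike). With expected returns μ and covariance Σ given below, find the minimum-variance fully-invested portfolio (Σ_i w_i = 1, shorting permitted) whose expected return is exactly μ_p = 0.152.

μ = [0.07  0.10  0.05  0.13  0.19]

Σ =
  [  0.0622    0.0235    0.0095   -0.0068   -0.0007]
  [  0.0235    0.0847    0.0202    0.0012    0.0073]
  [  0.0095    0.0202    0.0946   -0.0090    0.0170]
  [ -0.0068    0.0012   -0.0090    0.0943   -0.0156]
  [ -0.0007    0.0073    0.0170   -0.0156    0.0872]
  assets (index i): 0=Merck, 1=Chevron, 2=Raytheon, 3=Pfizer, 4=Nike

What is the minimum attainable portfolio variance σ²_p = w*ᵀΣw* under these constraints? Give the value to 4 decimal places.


0.0279

p=Σ⁻¹μ = [1.1167  0.6281  0.0163  1.8604  2.4649]
q=Σ⁻¹𝟙 = [14.9154  4.6781  7.2191  14.3536  12.3564]
a=μᵀp=0.851993  b=𝟙ᵀp=6.086534  c=𝟙ᵀq=53.522640  D=ac−b²=8.555010
λ₁=(c·0.152−b)/D = (53.522640·0.152−6.086534)/8.555010 = 0.239498
λ₂=(a−b·0.152)/D = (0.851993−6.086534·0.152)/8.555010 = -0.008552
w* = 0.239498·p + -0.008552·q:
  w_0 = 0.239498·1.1167 + -0.008552·14.9154 = 0.1399  (Merck)
  w_1 = 0.239498·0.6281 + -0.008552·4.6781 = 0.1104  (Chevron)
  w_2 = 0.239498·0.0163 + -0.008552·7.2191 = -0.0578  (Raytheon)
  w_3 = 0.239498·1.8604 + -0.008552·14.3536 = 0.3228  (Pfizer)
  w_4 = 0.239498·2.4649 + -0.008552·12.3564 = 0.4847  (Nike)
Σw_i=1.0000  μᵀw=0.1520
σ²=wᵀΣw=λ₁·μ_p+λ₂ = 0.239498·0.152 + -0.008552 = 0.027852 ≈ 0.0279
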